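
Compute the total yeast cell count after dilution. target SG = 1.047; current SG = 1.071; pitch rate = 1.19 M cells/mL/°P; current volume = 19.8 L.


V_w = V·((SG_c−1)/(SG_t−1)−1);  °P = 259 − 259/SG_t;  cells = rate·(V+V_w)·°P
V_w = 19.8·((1.071−1)/(1.047−1)−1) = 10.1106
V_final = 19.8 + 10.1106 = 29.9106
°P = 259 − 259/1.047 = 11.6266
cells = 1.19·29.9106·11.6266

413.8315 billion cells


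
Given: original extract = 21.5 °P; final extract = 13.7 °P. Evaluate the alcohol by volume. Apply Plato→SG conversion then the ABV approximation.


SG = 259/(259 − P);  ABV = (OG − FG)·131.25
OG = 259/(259 − 21.5) = 1.0905
FG = 259/(259 − 13.7) = 1.0558
ABV = (1.0905 − 1.0558)·131.25

4.5513 % ABV


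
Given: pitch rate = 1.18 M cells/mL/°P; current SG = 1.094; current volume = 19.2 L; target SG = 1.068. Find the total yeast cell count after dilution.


V_w = V·((SG_c−1)/(SG_t−1)−1);  °P = 259 − 259/SG_t;  cells = rate·(V+V_w)·°P
V_w = 19.2·((1.094−1)/(1.068−1)−1) = 7.3412
V_final = 19.2 + 7.3412 = 26.5412
°P = 259 − 259/1.068 = 16.4906
cells = 1.18·26.5412·16.4906

516.4635 billion cells


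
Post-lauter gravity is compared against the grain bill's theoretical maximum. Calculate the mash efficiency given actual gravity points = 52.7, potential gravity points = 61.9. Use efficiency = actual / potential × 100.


efficiency = 52.7 / 61.9 × 100

85.1373 %


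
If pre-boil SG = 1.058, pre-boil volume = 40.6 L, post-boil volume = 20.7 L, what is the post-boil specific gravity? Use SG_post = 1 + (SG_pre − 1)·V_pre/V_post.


pts_pre = (1.058 − 1)·1000 = 58.0000
pts_post = 58.0000·40.6/20.7 = 113.7585
SG_post = 1 + 113.7585/1000

1.1138


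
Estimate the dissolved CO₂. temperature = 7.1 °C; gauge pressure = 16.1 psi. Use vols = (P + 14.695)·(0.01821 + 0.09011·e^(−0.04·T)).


vols = (16.1 + 14.695)·(0.01821 + 0.09011·e^(−0.04·7.1))

2.6497 volumes


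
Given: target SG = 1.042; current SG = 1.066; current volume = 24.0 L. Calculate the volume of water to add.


V_water = V·((SG_curr − 1)/(SG_target − 1) − 1)
V_water = 24.0·((1.066 − 1)/(1.042 − 1) − 1)

13.7143 L


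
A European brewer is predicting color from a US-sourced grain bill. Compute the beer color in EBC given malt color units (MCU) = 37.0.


SRM = 1.4922·MCU^0.6859;  EBC = SRM·1.97
SRM = 1.4922·37.0^0.6859 = 17.7606
EBC = 17.7606·1.97

34.9883 EBC


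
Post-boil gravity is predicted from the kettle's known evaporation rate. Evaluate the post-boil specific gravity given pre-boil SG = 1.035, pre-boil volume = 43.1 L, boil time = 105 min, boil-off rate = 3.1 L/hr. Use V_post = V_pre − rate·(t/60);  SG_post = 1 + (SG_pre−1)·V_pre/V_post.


V_post = 43.1 − 3.1·(105/60) = 37.6750
SG_post = 1 + (1.035 − 1)·43.1/37.6750

1.0400


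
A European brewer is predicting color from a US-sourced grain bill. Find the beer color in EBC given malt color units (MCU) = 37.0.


SRM = 1.4922·MCU^0.6859;  EBC = SRM·1.97
SRM = 1.4922·37.0^0.6859 = 17.7606
EBC = 17.7606·1.97

34.9883 EBC


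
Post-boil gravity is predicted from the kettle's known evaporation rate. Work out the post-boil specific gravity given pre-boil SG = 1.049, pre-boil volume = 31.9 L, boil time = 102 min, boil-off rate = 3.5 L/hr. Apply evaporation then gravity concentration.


V_post = V_pre − rate·(t/60);  SG_post = 1 + (SG_pre−1)·V_pre/V_post
V_post = 31.9 − 3.5·(102/60) = 25.9500
SG_post = 1 + (1.049 − 1)·31.9/25.9500

1.0602


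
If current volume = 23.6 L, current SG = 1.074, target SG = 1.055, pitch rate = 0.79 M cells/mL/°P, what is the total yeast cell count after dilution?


V_w = V·((SG_c−1)/(SG_t−1)−1);  °P = 259 − 259/SG_t;  cells = rate·(V+V_w)·°P
V_w = 23.6·((1.074−1)/(1.055−1)−1) = 8.1527
V_final = 23.6 + 8.1527 = 31.7527
°P = 259 − 259/1.055 = 13.5024
cells = 0.79·31.7527·13.5024

338.7023 billion cells


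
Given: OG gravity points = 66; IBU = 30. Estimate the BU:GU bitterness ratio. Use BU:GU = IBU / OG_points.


BU:GU = 30 / 66

0.4545


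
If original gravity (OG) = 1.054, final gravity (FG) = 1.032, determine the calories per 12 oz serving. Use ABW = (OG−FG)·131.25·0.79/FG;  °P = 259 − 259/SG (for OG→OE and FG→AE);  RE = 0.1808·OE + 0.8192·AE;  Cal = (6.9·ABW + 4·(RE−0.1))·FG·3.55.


ABW = (1.054 − 1.032)·131.25·0.79/1.032 = 2.2104
OE = 259 − 259/1.054 = 13.2694 °P
AE = 259 − 259/1.032 = 8.0310 °P
RE = 0.1808·13.2694 + 0.8192·8.0310 = 8.9781 °P
Cal = (6.9·2.2104 + 4·(8.9781−0.1))·1.032·3.55

185.9797 kcal


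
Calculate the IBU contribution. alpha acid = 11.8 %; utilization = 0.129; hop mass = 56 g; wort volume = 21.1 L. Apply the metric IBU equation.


IBU = (α/100)·mass·U·1000 / V
IBU = (11.8/100)·56·0.129·1000 / 21.1

40.3996 IBU


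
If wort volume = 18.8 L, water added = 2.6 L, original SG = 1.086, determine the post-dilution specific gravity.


SG_new = 1 + (SG_old − 1)·V_old/(V_old + V_water)
pts = (1.086 − 1)·1000·18.8/(18.8 + 2.6) = 75.5514
SG_new = 1 + 75.5514/1000

1.0756


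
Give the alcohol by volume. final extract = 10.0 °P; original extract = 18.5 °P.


SG = 259/(259 − P);  ABV = (OG − FG)·131.25
OG = 259/(259 − 18.5) = 1.0769
FG = 259/(259 − 10.0) = 1.0402
ABV = (1.0769 − 1.0402)·131.25

4.8251 % ABV


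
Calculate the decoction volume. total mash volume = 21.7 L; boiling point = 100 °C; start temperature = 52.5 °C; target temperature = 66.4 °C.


V_dec = V_total·(T_target − T_start)/(T_boil − T_start)
V_dec = 21.7·(66.4 − 52.5)/(100 − 52.5)

6.3501 L


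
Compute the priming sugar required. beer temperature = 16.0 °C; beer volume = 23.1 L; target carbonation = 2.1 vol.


residual = 14.695·(0.01821 + 0.09011·e^(−0.04·T));  sugar = (target − residual)·4.0·V
residual = 14.695·(0.01821 + 0.09011·e^(−0.04·16.0)) = 0.9658
sugar = (2.1 − 0.9658)·4.0·23.1

104.7983 g


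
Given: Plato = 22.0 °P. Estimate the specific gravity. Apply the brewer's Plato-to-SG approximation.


SG = 259/(259 − P)
SG = 259/(259 − 22.0)

1.0928


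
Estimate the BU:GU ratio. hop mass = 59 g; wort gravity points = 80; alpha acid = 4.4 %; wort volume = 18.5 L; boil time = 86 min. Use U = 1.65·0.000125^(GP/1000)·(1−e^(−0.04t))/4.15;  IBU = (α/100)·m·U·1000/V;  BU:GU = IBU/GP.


U = 1.65·0.000125^(80/1000)·(1−e^(−0.04·86))/4.15 = 0.1875
IBU = (4.4/100)·59·0.1875·1000/18.5 = 26.3129
BU:GU = 26.3129/80

0.3289


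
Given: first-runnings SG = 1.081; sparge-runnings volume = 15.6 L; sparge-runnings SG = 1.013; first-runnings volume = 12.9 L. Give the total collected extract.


total = Σ (SG_i − 1)·1000·V_i
first = (1.081 − 1)·1000·12.9 = 1044.9000
sparge = (1.013 − 1)·1000·15.6 = 202.8000
total = 1044.9000 + 202.8000

1247.7000 gravity·L


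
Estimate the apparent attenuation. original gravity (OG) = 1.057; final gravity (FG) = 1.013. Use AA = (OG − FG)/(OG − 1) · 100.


AA = (1.057 − 1.013)/(1.057 − 1) · 100

77.1930 %


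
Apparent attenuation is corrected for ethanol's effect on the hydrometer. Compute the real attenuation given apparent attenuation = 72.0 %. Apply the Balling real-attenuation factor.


RA = AA · 0.8192
RA = 72.0 · 0.8192

58.9824 %


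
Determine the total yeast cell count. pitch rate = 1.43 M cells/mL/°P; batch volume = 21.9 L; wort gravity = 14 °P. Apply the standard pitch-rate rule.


cells (billions) = rate · V_L · °P
cells = 1.43 · 21.9 · 14

438.4380 billion cells


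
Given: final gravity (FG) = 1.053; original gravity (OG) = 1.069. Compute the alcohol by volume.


ABV = (OG − FG) · 131.25
ABV = (1.069 − 1.053) · 131.25

2.1000 % ABV


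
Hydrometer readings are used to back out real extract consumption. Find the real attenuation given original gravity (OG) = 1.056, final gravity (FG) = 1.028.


AA = (OG−FG)/(OG−1)·100;  RA = AA·0.8192
AA = (1.056 − 1.028)/(1.056 − 1)·100 = 50.0000
RA = 50.0000·0.8192

40.9600 %


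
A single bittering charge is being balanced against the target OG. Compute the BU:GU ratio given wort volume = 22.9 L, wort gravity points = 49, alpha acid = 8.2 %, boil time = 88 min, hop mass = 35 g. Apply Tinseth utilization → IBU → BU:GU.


U = 1.65·0.000125^(GP/1000)·(1−e^(−0.04t))/4.15;  IBU = (α/100)·m·U·1000/V;  BU:GU = IBU/GP
U = 1.65·0.000125^(49/1000)·(1−e^(−0.04·88))/4.15 = 0.2484
IBU = (8.2/100)·35·0.2484·1000/22.9 = 31.1302
BU:GU = 31.1302/49

0.6353


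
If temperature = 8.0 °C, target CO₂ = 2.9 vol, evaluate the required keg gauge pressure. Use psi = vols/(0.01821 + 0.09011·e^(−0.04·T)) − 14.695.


psi = 2.9/(0.01821 + 0.09011·e^(−0.04·8.0)) − 14.695

19.9760 psi


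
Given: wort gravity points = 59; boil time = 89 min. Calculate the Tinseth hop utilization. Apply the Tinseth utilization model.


U = 1.65·0.000125^(GP/1000) · (1 − e^(−0.04·t))/4.15
bigness = 1.65·0.000125^(59/1000) = 0.9710
boil_factor = (1 − e^(−0.04·89))/4.15 = 0.2341
U = 0.9710 · 0.2341

0.2273


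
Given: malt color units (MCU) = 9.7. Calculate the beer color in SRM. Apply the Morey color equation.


SRM = 1.4922 · MCU^0.6859
SRM = 1.4922 · 9.7^0.6859

7.0901 SRM


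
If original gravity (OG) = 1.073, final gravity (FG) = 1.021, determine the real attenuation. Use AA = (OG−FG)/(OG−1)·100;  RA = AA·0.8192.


AA = (1.073 − 1.021)/(1.073 − 1)·100 = 71.2329
RA = 71.2329·0.8192

58.3540 %


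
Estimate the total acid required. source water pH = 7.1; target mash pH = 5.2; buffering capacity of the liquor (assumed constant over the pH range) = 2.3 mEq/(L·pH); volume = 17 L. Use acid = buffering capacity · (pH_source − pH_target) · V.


acid = 2.3 · (7.1 − 5.2) · 17

74.2900 mEq


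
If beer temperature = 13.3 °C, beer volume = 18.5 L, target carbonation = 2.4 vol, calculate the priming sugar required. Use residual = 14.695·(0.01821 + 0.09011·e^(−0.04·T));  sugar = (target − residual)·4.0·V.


residual = 14.695·(0.01821 + 0.09011·e^(−0.04·13.3)) = 1.0454
sugar = (2.4 − 1.0454)·4.0·18.5

100.2367 g


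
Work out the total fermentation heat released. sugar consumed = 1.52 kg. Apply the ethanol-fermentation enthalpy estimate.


Q = m_sugar · 590 kJ/kg
Q = 1.52 · 590

896.8000 kJ


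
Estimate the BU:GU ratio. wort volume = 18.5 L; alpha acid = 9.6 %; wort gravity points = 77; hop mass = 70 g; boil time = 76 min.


U = 1.65·0.000125^(GP/1000)·(1−e^(−0.04t))/4.15;  IBU = (α/100)·m·U·1000/V;  BU:GU = IBU/GP
U = 1.65·0.000125^(77/1000)·(1−e^(−0.04·76))/4.15 = 0.1895
IBU = (9.6/100)·70·0.1895·1000/18.5 = 68.8347
BU:GU = 68.8347/77

0.8940


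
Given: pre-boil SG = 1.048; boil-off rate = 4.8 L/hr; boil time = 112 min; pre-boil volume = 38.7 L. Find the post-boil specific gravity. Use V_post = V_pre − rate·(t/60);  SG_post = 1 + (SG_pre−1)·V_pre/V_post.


V_post = 38.7 − 4.8·(112/60) = 29.7400
SG_post = 1 + (1.048 − 1)·38.7/29.7400

1.0625


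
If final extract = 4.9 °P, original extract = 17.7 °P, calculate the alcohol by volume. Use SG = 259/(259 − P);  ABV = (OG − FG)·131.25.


OG = 259/(259 − 17.7) = 1.0734
FG = 259/(259 − 4.9) = 1.0193
ABV = (1.0734 − 1.0193)·131.25

7.0965 % ABV


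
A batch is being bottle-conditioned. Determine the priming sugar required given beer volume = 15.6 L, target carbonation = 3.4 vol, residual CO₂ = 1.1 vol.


sugar = (target − residual)·4.0·V
sugar = (3.4 − 1.1)·4.0·15.6

143.5200 g


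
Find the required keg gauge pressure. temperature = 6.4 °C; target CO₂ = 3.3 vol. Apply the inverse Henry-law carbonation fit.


psi = vols/(0.01821 + 0.09011·e^(−0.04·T)) − 14.695
psi = 3.3/(0.01821 + 0.09011·e^(−0.04·6.4)) − 14.695

22.8187 psi


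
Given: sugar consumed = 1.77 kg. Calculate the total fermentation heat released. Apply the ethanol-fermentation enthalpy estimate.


Q = m_sugar · 590 kJ/kg
Q = 1.77 · 590

1044.3000 kJ


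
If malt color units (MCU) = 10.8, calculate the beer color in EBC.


SRM = 1.4922·MCU^0.6859;  EBC = SRM·1.97
SRM = 1.4922·10.8^0.6859 = 7.6322
EBC = 7.6322·1.97

15.0355 EBC


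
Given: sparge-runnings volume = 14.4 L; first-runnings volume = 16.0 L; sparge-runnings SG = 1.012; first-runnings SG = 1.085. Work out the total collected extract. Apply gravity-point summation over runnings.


total = Σ (SG_i − 1)·1000·V_i
first = (1.085 − 1)·1000·16.0 = 1360.0000
sparge = (1.012 − 1)·1000·14.4 = 172.8000
total = 1360.0000 + 172.8000

1532.8000 gravity·L


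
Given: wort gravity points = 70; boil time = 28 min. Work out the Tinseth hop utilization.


U = 1.65·0.000125^(GP/1000) · (1 − e^(−0.04·t))/4.15
bigness = 1.65·0.000125^(70/1000) = 0.8796
boil_factor = (1 − e^(−0.04·28))/4.15 = 0.1623
U = 0.8796 · 0.1623

0.1428


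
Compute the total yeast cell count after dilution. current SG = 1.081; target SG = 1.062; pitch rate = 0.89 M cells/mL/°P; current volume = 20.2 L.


V_w = V·((SG_c−1)/(SG_t−1)−1);  °P = 259 − 259/SG_t;  cells = rate·(V+V_w)·°P
V_w = 20.2·((1.081−1)/(1.062−1)−1) = 6.1903
V_final = 20.2 + 6.1903 = 26.3903
°P = 259 − 259/1.062 = 15.1205
cells = 0.89·26.3903·15.1205

355.1417 billion cells


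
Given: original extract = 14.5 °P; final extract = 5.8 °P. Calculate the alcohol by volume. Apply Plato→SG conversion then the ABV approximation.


SG = 259/(259 − P);  ABV = (OG − FG)·131.25
OG = 259/(259 − 14.5) = 1.0593
FG = 259/(259 − 5.8) = 1.0229
ABV = (1.0593 − 1.0229)·131.25

4.7772 % ABV


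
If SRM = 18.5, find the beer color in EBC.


EBC = SRM · 1.97
EBC = 18.5 · 1.97

36.4450 EBC


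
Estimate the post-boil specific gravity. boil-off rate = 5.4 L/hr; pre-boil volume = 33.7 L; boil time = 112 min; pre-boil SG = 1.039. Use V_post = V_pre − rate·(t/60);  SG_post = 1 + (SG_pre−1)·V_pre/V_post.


V_post = 33.7 − 5.4·(112/60) = 23.6200
SG_post = 1 + (1.039 − 1)·33.7/23.6200

1.0556


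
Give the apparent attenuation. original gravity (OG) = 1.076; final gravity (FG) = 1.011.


AA = (OG − FG)/(OG − 1) · 100
AA = (1.076 − 1.011)/(1.076 − 1) · 100

85.5263 %


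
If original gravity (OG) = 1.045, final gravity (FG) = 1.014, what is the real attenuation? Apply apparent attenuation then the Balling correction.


AA = (OG−FG)/(OG−1)·100;  RA = AA·0.8192
AA = (1.045 − 1.014)/(1.045 − 1)·100 = 68.8889
RA = 68.8889·0.8192

56.4338 %


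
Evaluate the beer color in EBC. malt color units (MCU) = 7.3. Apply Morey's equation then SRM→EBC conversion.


SRM = 1.4922·MCU^0.6859;  EBC = SRM·1.97
SRM = 1.4922·7.3^0.6859 = 5.8342
EBC = 5.8342·1.97

11.4933 EBC


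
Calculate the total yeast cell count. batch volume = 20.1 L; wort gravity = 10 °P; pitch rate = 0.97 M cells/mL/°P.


cells (billions) = rate · V_L · °P
cells = 0.97 · 20.1 · 10

194.9700 billion cells


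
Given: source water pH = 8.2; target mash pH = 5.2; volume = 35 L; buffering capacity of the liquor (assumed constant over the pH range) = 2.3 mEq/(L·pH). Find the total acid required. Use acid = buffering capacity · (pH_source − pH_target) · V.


acid = 2.3 · (8.2 − 5.2) · 35

241.5000 mEq


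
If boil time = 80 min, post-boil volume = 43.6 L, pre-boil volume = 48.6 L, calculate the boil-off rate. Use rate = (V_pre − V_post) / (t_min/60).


rate = (48.6 − 43.6) / (80/60)

3.7500 L/hr


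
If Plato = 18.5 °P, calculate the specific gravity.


SG = 259/(259 − P)
SG = 259/(259 − 18.5)

1.0769


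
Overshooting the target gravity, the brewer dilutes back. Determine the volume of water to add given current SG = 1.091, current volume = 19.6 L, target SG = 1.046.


V_water = V·((SG_curr − 1)/(SG_target − 1) − 1)
V_water = 19.6·((1.091 − 1)/(1.046 − 1) − 1)

19.1739 L


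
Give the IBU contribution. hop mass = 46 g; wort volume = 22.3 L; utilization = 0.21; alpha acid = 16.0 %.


IBU = (α/100)·mass·U·1000 / V
IBU = (16.0/100)·46·0.21·1000 / 22.3

69.3094 IBU


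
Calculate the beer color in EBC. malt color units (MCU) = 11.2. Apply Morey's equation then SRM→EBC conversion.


SRM = 1.4922·MCU^0.6859;  EBC = SRM·1.97
SRM = 1.4922·11.2^0.6859 = 7.8250
EBC = 7.8250·1.97

15.4153 EBC


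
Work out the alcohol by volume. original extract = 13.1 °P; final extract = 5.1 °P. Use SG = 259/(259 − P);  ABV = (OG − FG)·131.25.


OG = 259/(259 − 13.1) = 1.0533
FG = 259/(259 − 5.1) = 1.0201
ABV = (1.0533 − 1.0201)·131.25

4.3558 % ABV


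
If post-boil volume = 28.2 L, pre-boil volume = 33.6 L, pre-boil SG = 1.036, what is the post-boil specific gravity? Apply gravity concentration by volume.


SG_post = 1 + (SG_pre − 1)·V_pre/V_post
pts_pre = (1.036 − 1)·1000 = 36.0000
pts_post = 36.0000·33.6/28.2 = 42.8936
SG_post = 1 + 42.8936/1000

1.0429


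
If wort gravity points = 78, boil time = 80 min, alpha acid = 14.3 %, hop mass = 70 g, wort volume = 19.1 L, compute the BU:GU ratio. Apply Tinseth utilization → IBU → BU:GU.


U = 1.65·0.000125^(GP/1000)·(1−e^(−0.04t))/4.15;  IBU = (α/100)·m·U·1000/V;  BU:GU = IBU/GP
U = 1.65·0.000125^(78/1000)·(1−e^(−0.04·80))/4.15 = 0.1892
IBU = (14.3/100)·70·0.1892·1000/19.1 = 99.1566
BU:GU = 99.1566/78

1.2712


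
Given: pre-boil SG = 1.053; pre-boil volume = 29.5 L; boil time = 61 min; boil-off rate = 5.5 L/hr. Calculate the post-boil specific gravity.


V_post = V_pre − rate·(t/60);  SG_post = 1 + (SG_pre−1)·V_pre/V_post
V_post = 29.5 − 5.5·(61/60) = 23.9083
SG_post = 1 + (1.053 − 1)·29.5/23.9083

1.0654


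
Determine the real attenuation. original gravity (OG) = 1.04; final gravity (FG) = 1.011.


AA = (OG−FG)/(OG−1)·100;  RA = AA·0.8192
AA = (1.04 − 1.011)/(1.04 − 1)·100 = 72.5000
RA = 72.5000·0.8192

59.3920 %


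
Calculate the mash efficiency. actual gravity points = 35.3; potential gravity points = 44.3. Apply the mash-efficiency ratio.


efficiency = actual / potential × 100
efficiency = 35.3 / 44.3 × 100

79.6840 %


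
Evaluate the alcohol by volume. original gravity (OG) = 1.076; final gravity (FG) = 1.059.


ABV = (OG − FG) · 131.25
ABV = (1.076 − 1.059) · 131.25

2.2313 % ABV


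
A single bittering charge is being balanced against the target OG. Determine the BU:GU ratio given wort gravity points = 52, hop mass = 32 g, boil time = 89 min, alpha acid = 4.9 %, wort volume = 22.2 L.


U = 1.65·0.000125^(GP/1000)·(1−e^(−0.04t))/4.15;  IBU = (α/100)·m·U·1000/V;  BU:GU = IBU/GP
U = 1.65·0.000125^(52/1000)·(1−e^(−0.04·89))/4.15 = 0.2421
IBU = (4.9/100)·32·0.2421·1000/22.2 = 17.0977
BU:GU = 17.0977/52

0.3288


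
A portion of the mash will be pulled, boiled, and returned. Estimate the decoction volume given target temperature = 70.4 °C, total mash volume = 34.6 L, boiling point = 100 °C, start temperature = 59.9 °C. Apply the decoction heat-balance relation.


V_dec = V_total·(T_target − T_start)/(T_boil − T_start)
V_dec = 34.6·(70.4 − 59.9)/(100 − 59.9)

9.0599 L


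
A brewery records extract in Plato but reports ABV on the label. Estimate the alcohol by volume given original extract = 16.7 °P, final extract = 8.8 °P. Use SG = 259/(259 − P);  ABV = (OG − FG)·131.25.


OG = 259/(259 − 16.7) = 1.0689
FG = 259/(259 − 8.8) = 1.0352
ABV = (1.0689 − 1.0352)·131.25

4.4298 % ABV


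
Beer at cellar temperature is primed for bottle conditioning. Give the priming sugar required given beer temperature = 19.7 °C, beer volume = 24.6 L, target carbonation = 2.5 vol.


residual = 14.695·(0.01821 + 0.09011·e^(−0.04·T));  sugar = (target − residual)·4.0·V
residual = 14.695·(0.01821 + 0.09011·e^(−0.04·19.7)) = 0.8698
sugar = (2.5 − 0.8698)·4.0·24.6

160.4151 g


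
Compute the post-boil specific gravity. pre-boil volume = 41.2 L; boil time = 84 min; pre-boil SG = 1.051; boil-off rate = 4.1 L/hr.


V_post = V_pre − rate·(t/60);  SG_post = 1 + (SG_pre−1)·V_pre/V_post
V_post = 41.2 − 4.1·(84/60) = 35.4600
SG_post = 1 + (1.051 − 1)·41.2/35.4600

1.0593


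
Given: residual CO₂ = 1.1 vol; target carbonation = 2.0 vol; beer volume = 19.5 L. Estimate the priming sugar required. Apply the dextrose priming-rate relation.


sugar = (target − residual)·4.0·V
sugar = (2.0 − 1.1)·4.0·19.5

70.2000 g


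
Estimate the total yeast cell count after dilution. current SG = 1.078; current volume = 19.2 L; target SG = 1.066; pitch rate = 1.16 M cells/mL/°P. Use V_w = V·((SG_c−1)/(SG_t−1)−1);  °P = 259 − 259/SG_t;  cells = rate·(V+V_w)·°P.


V_w = 19.2·((1.078−1)/(1.066−1)−1) = 3.4909
V_final = 19.2 + 3.4909 = 22.6909
°P = 259 − 259/1.066 = 16.0356
cells = 1.16·22.6909·16.0356

422.0816 billion cells


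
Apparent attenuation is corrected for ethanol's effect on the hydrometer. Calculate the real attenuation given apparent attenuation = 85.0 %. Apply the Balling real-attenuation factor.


RA = AA · 0.8192
RA = 85.0 · 0.8192

69.6320 %


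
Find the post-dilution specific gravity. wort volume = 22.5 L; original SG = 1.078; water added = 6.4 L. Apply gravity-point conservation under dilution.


SG_new = 1 + (SG_old − 1)·V_old/(V_old + V_water)
pts = (1.078 − 1)·1000·22.5/(22.5 + 6.4) = 60.7266
SG_new = 1 + 60.7266/1000

1.0607


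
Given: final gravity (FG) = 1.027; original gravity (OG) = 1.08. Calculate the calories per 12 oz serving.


ABW = (OG−FG)·131.25·0.79/FG;  °P = 259 − 259/SG (for OG→OE and FG→AE);  RE = 0.1808·OE + 0.8192·AE;  Cal = (6.9·ABW + 4·(RE−0.1))·FG·3.55
ABW = (1.08 − 1.027)·131.25·0.79/1.027 = 5.3510
OE = 259 − 259/1.08 = 19.1852 °P
AE = 259 − 259/1.027 = 6.8092 °P
RE = 0.1808·19.1852 + 0.8192·6.8092 = 9.0467 °P
Cal = (6.9·5.3510 + 4·(9.0467−0.1))·1.027·3.55

265.0846 kcal


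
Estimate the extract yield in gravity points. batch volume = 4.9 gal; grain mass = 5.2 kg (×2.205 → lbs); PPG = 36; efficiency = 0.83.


points = lbs × PPG × eff / vol
lbs = 5.2 × 2.205 = 11.4660
points = 11.4660 × 36 × 0.83 / 4.9

69.9192 points


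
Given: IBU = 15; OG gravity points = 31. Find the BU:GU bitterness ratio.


BU:GU = IBU / OG_points
BU:GU = 15 / 31

0.4839


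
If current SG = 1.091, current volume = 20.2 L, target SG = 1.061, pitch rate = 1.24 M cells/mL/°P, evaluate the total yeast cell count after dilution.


V_w = V·((SG_c−1)/(SG_t−1)−1);  °P = 259 − 259/SG_t;  cells = rate·(V+V_w)·°P
V_w = 20.2·((1.091−1)/(1.061−1)−1) = 9.9344
V_final = 20.2 + 9.9344 = 30.1344
°P = 259 − 259/1.061 = 14.8907
cells = 1.24·30.1344·14.8907

556.4150 billion cells


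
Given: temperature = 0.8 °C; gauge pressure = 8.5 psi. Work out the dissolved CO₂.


vols = (P + 14.695)·(0.01821 + 0.09011·e^(−0.04·T))
vols = (8.5 + 14.695)·(0.01821 + 0.09011·e^(−0.04·0.8))

2.4467 volumes


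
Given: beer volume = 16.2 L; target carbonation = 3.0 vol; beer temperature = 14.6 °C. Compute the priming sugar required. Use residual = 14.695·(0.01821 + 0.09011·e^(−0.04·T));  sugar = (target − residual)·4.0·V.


residual = 14.695·(0.01821 + 0.09011·e^(−0.04·14.6)) = 1.0060
sugar = (3.0 − 1.0060)·4.0·16.2

129.2089 g


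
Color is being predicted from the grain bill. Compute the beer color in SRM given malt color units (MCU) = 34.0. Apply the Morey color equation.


SRM = 1.4922 · MCU^0.6859
SRM = 1.4922 · 34.0^0.6859

16.7598 SRM


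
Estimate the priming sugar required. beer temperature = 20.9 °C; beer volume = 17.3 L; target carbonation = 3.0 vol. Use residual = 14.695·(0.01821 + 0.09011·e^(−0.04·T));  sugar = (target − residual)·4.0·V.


residual = 14.695·(0.01821 + 0.09011·e^(−0.04·20.9)) = 0.8415
sugar = (3.0 − 0.8415)·4.0·17.3

149.3652 g


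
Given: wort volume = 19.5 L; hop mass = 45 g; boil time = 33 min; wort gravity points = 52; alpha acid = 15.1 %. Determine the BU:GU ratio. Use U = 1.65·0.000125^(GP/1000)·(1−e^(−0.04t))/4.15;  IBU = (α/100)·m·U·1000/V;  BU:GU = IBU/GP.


U = 1.65·0.000125^(52/1000)·(1−e^(−0.04·33))/4.15 = 0.1826
IBU = (15.1/100)·45·0.1826·1000/19.5 = 63.6288
BU:GU = 63.6288/52

1.2236


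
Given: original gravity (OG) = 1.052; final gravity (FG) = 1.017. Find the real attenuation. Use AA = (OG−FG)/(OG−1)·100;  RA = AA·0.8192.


AA = (1.052 − 1.017)/(1.052 − 1)·100 = 67.3077
RA = 67.3077·0.8192

55.1385 %


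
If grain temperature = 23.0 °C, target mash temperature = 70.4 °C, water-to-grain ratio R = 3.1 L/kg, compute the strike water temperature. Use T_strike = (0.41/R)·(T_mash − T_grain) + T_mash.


T_strike = (0.41/3.1)·(70.4 − 23.0) + 70.4

76.6690 °C


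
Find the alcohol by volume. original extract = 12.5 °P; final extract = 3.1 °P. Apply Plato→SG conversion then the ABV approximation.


SG = 259/(259 − P);  ABV = (OG − FG)·131.25
OG = 259/(259 − 12.5) = 1.0507
FG = 259/(259 − 3.1) = 1.0121
ABV = (1.0507 − 1.0121)·131.25

5.0657 % ABV


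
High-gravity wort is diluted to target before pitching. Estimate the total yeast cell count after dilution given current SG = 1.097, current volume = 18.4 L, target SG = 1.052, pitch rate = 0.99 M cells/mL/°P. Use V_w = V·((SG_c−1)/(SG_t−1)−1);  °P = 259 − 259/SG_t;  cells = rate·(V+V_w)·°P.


V_w = 18.4·((1.097−1)/(1.052−1)−1) = 15.9231
V_final = 18.4 + 15.9231 = 34.3231
°P = 259 − 259/1.052 = 12.8023
cells = 0.99·34.3231·12.8023

435.0196 billion cells


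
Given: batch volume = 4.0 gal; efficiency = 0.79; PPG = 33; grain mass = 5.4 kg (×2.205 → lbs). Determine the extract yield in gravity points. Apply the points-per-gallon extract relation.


points = lbs × PPG × eff / vol
lbs = 5.4 × 2.205 = 11.9070
points = 11.9070 × 33 × 0.79 / 4.0

77.6039 points


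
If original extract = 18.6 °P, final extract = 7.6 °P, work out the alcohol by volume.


SG = 259/(259 − P);  ABV = (OG − FG)·131.25
OG = 259/(259 − 18.6) = 1.0774
FG = 259/(259 − 7.6) = 1.0302
ABV = (1.0774 − 1.0302)·131.25

6.1872 % ABV


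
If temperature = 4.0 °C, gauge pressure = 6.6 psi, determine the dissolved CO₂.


vols = (P + 14.695)·(0.01821 + 0.09011·e^(−0.04·T))
vols = (6.6 + 14.695)·(0.01821 + 0.09011·e^(−0.04·4.0))

2.0230 volumes


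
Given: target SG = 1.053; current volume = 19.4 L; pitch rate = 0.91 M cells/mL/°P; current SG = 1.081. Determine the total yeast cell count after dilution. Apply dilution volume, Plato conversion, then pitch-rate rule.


V_w = V·((SG_c−1)/(SG_t−1)−1);  °P = 259 − 259/SG_t;  cells = rate·(V+V_w)·°P
V_w = 19.4·((1.081−1)/(1.053−1)−1) = 10.2491
V_final = 19.4 + 10.2491 = 29.6491
°P = 259 − 259/1.053 = 13.0361
cells = 0.91·29.6491·13.0361

351.7220 billion cells


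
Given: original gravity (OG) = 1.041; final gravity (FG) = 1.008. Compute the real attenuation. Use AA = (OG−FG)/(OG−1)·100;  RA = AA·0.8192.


AA = (1.041 − 1.008)/(1.041 − 1)·100 = 80.4878
RA = 80.4878·0.8192

65.9356 %


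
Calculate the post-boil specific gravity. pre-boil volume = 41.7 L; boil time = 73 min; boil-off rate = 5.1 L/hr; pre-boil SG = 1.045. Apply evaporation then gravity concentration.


V_post = V_pre − rate·(t/60);  SG_post = 1 + (SG_pre−1)·V_pre/V_post
V_post = 41.7 − 5.1·(73/60) = 35.4950
SG_post = 1 + (1.045 − 1)·41.7/35.4950

1.0529


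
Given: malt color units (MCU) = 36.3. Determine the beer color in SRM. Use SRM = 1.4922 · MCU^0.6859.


SRM = 1.4922 · 36.3^0.6859

17.5294 SRM


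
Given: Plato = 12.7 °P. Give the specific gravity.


SG = 259/(259 − P)
SG = 259/(259 − 12.7)

1.0516


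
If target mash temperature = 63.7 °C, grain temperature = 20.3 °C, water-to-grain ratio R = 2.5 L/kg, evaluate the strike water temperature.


T_strike = (0.41/R)·(T_mash − T_grain) + T_mash
T_strike = (0.41/2.5)·(63.7 − 20.3) + 63.7

70.8176 °C


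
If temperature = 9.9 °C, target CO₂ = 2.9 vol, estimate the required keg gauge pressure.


psi = vols/(0.01821 + 0.09011·e^(−0.04·T)) − 14.695
psi = 2.9/(0.01821 + 0.09011·e^(−0.04·9.9)) − 14.695

22.0815 psi


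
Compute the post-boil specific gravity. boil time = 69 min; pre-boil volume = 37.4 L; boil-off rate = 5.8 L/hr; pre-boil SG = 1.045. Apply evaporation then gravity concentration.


V_post = V_pre − rate·(t/60);  SG_post = 1 + (SG_pre−1)·V_pre/V_post
V_post = 37.4 − 5.8·(69/60) = 30.7300
SG_post = 1 + (1.045 − 1)·37.4/30.7300

1.0548


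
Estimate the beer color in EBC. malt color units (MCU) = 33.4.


SRM = 1.4922·MCU^0.6859;  EBC = SRM·1.97
SRM = 1.4922·33.4^0.6859 = 16.5564
EBC = 16.5564·1.97

32.6160 EBC


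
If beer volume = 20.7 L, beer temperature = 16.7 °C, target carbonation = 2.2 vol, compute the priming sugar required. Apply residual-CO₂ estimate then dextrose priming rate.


residual = 14.695·(0.01821 + 0.09011·e^(−0.04·T));  sugar = (target − residual)·4.0·V
residual = 14.695·(0.01821 + 0.09011·e^(−0.04·16.7)) = 0.9465
sugar = (2.2 − 0.9465)·4.0·20.7

103.7865 g


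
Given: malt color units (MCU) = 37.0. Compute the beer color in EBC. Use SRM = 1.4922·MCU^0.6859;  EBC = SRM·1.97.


SRM = 1.4922·37.0^0.6859 = 17.7606
EBC = 17.7606·1.97

34.9883 EBC


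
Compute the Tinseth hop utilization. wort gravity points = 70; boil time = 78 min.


U = 1.65·0.000125^(GP/1000) · (1 − e^(−0.04·t))/4.15
bigness = 1.65·0.000125^(70/1000) = 0.8796
boil_factor = (1 − e^(−0.04·78))/4.15 = 0.2303
U = 0.8796 · 0.2303

0.2026


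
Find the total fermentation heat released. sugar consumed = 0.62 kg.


Q = m_sugar · 590 kJ/kg
Q = 0.62 · 590

365.8000 kJ


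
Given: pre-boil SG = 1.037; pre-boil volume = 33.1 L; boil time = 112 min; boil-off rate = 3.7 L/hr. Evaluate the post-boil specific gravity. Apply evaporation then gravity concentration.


V_post = V_pre − rate·(t/60);  SG_post = 1 + (SG_pre−1)·V_pre/V_post
V_post = 33.1 − 3.7·(112/60) = 26.1933
SG_post = 1 + (1.037 − 1)·33.1/26.1933

1.0468


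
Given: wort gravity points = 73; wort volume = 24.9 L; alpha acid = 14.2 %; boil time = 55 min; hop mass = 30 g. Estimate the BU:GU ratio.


U = 1.65·0.000125^(GP/1000)·(1−e^(−0.04t))/4.15;  IBU = (α/100)·m·U·1000/V;  BU:GU = IBU/GP
U = 1.65·0.000125^(73/1000)·(1−e^(−0.04·55))/4.15 = 0.1834
IBU = (14.2/100)·30·0.1834·1000/24.9 = 31.3847
BU:GU = 31.3847/73

0.4299


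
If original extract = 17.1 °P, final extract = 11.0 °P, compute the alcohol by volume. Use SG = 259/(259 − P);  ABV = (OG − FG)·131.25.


OG = 259/(259 − 17.1) = 1.0707
FG = 259/(259 − 11.0) = 1.0444
ABV = (1.0707 − 1.0444)·131.25

3.4565 % ABV


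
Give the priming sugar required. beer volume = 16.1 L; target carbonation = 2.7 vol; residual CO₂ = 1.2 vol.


sugar = (target − residual)·4.0·V
sugar = (2.7 − 1.2)·4.0·16.1

96.6000 g


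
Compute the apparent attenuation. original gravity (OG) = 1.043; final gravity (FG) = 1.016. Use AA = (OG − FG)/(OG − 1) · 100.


AA = (1.043 − 1.016)/(1.043 − 1) · 100

62.7907 %


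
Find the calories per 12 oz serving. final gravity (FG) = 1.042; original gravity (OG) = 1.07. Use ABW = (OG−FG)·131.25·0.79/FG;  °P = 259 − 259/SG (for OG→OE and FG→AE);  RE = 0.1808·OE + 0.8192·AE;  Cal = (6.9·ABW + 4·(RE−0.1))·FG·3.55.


ABW = (1.07 − 1.042)·131.25·0.79/1.042 = 2.7862
OE = 259 − 259/1.07 = 16.9439 °P
AE = 259 − 259/1.042 = 10.4395 °P
RE = 0.1808·16.9439 + 0.8192·10.4395 = 11.6155 °P
Cal = (6.9·2.7862 + 4·(11.6155−0.1))·1.042·3.55

241.5035 kcal


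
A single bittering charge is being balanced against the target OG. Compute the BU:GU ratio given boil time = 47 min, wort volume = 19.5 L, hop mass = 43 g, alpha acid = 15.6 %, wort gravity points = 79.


U = 1.65·0.000125^(GP/1000)·(1−e^(−0.04t))/4.15;  IBU = (α/100)·m·U·1000/V;  BU:GU = IBU/GP
U = 1.65·0.000125^(79/1000)·(1−e^(−0.04·47))/4.15 = 0.1656
IBU = (15.6/100)·43·0.1656·1000/19.5 = 56.9828
BU:GU = 56.9828/79

0.7213


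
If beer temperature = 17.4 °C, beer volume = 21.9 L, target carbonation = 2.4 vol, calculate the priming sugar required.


residual = 14.695·(0.01821 + 0.09011·e^(−0.04·T));  sugar = (target − residual)·4.0·V
residual = 14.695·(0.01821 + 0.09011·e^(−0.04·17.4)) = 0.9278
sugar = (2.4 − 0.9278)·4.0·21.9

128.9653 g


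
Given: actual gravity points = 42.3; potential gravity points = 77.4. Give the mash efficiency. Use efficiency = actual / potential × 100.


efficiency = 42.3 / 77.4 × 100

54.6512 %


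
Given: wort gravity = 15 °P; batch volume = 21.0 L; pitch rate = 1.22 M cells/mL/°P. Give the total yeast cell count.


cells (billions) = rate · V_L · °P
cells = 1.22 · 21.0 · 15

384.3000 billion cells


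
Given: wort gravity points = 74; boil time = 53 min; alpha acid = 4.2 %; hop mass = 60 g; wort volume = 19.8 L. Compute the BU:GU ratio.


U = 1.65·0.000125^(GP/1000)·(1−e^(−0.04t))/4.15;  IBU = (α/100)·m·U·1000/V;  BU:GU = IBU/GP
U = 1.65·0.000125^(74/1000)·(1−e^(−0.04·53))/4.15 = 0.1799
IBU = (4.2/100)·60·0.1799·1000/19.8 = 22.8986
BU:GU = 22.8986/74

0.3094


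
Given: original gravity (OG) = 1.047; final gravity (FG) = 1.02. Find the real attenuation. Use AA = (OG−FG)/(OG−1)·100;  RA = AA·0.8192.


AA = (1.047 − 1.02)/(1.047 − 1)·100 = 57.4468
RA = 57.4468·0.8192

47.0604 %


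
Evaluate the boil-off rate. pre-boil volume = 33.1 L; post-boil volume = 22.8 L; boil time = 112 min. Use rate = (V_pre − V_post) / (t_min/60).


rate = (33.1 − 22.8) / (112/60)

5.5179 L/hr


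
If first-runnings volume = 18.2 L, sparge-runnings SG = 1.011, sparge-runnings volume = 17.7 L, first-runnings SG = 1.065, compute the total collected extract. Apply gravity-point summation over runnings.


total = Σ (SG_i − 1)·1000·V_i
first = (1.065 − 1)·1000·18.2 = 1183.0000
sparge = (1.011 − 1)·1000·17.7 = 194.7000
total = 1183.0000 + 194.7000

1377.7000 gravity·L


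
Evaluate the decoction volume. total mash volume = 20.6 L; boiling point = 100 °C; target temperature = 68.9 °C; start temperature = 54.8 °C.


V_dec = V_total·(T_target − T_start)/(T_boil − T_start)
V_dec = 20.6·(68.9 − 54.8)/(100 − 54.8)

6.4261 L


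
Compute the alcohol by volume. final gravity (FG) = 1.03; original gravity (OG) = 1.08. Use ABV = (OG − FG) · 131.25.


ABV = (1.08 − 1.03) · 131.25

6.5625 % ABV


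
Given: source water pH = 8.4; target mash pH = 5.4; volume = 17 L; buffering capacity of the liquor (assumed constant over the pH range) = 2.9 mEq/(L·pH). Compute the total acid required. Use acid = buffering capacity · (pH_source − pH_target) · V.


acid = 2.9 · (8.4 − 5.4) · 17

147.9000 mEq


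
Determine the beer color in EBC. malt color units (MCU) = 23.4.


SRM = 1.4922·MCU^0.6859;  EBC = SRM·1.97
SRM = 1.4922·23.4^0.6859 = 12.9710
EBC = 12.9710·1.97

25.5528 EBC


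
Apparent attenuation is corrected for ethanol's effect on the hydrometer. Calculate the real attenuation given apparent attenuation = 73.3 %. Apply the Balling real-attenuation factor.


RA = AA · 0.8192
RA = 73.3 · 0.8192

60.0474 %


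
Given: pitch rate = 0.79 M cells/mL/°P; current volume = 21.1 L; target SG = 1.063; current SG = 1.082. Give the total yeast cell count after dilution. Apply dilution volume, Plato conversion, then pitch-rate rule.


V_w = V·((SG_c−1)/(SG_t−1)−1);  °P = 259 − 259/SG_t;  cells = rate·(V+V_w)·°P
V_w = 21.1·((1.082−1)/(1.063−1)−1) = 6.3635
V_final = 21.1 + 6.3635 = 27.4635
°P = 259 − 259/1.063 = 15.3500
cells = 0.79·27.4635·15.3500

333.0350 billion cells


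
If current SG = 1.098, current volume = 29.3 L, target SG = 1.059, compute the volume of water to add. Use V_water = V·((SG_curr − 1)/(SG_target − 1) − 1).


V_water = 29.3·((1.098 − 1)/(1.059 − 1) − 1)

19.3678 L


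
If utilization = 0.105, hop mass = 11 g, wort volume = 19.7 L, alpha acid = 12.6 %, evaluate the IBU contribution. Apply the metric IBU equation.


IBU = (α/100)·mass·U·1000 / V
IBU = (12.6/100)·11·0.105·1000 / 19.7

7.3873 IBU


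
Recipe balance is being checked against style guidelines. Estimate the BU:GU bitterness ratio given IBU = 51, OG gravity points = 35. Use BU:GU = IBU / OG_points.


BU:GU = 51 / 35

1.4571


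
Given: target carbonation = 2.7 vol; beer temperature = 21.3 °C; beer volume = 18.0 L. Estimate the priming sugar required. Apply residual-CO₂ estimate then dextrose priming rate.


residual = 14.695·(0.01821 + 0.09011·e^(−0.04·T));  sugar = (target − residual)·4.0·V
residual = 14.695·(0.01821 + 0.09011·e^(−0.04·21.3)) = 0.8324
sugar = (2.7 − 0.8324)·4.0·18.0

134.4648 g


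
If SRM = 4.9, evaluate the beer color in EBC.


EBC = SRM · 1.97
EBC = 4.9 · 1.97

9.6530 EBC


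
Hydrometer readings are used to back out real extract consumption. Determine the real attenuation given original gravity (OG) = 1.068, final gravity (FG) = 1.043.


AA = (OG−FG)/(OG−1)·100;  RA = AA·0.8192
AA = (1.068 − 1.043)/(1.068 − 1)·100 = 36.7647
RA = 36.7647·0.8192

30.1176 %


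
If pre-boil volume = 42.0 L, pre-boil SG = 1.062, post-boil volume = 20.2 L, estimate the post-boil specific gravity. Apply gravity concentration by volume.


SG_post = 1 + (SG_pre − 1)·V_pre/V_post
pts_pre = (1.062 − 1)·1000 = 62.0000
pts_post = 62.0000·42.0/20.2 = 128.9109
SG_post = 1 + 128.9109/1000

1.1289


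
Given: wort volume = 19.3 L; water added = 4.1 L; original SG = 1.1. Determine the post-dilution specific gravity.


SG_new = 1 + (SG_old − 1)·V_old/(V_old + V_water)
pts = (1.1 − 1)·1000·19.3/(19.3 + 4.1) = 82.4786
SG_new = 1 + 82.4786/1000

1.0825


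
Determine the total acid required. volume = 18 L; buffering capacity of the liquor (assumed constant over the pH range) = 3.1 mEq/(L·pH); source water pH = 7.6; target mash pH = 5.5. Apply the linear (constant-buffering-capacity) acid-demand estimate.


acid = buffering capacity · (pH_source − pH_target) · V
acid = 3.1 · (7.6 − 5.5) · 18

117.1800 mEq


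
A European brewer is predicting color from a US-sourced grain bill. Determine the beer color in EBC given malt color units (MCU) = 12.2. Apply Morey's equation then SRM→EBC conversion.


SRM = 1.4922·MCU^0.6859;  EBC = SRM·1.97
SRM = 1.4922·12.2^0.6859 = 8.2978
EBC = 8.2978·1.97

16.3466 EBC


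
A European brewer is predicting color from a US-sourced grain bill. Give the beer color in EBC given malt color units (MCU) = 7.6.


SRM = 1.4922·MCU^0.6859;  EBC = SRM·1.97
SRM = 1.4922·7.6^0.6859 = 5.9976
EBC = 5.9976·1.97

11.8153 EBC


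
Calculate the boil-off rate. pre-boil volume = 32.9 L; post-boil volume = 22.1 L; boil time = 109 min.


rate = (V_pre − V_post) / (t_min/60)
rate = (32.9 − 22.1) / (109/60)

5.9450 L/hr


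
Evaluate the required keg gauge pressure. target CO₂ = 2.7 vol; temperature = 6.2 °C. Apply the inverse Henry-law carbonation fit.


psi = vols/(0.01821 + 0.09011·e^(−0.04·T)) − 14.695
psi = 2.7/(0.01821 + 0.09011·e^(−0.04·6.2)) − 14.695

15.8037 psi


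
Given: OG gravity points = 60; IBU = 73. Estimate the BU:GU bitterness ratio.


BU:GU = IBU / OG_points
BU:GU = 73 / 60

1.2167


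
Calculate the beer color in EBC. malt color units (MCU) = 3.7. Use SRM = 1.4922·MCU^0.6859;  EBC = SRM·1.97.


SRM = 1.4922·3.7^0.6859 = 3.6606
EBC = 3.6606·1.97

7.2115 EBC
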